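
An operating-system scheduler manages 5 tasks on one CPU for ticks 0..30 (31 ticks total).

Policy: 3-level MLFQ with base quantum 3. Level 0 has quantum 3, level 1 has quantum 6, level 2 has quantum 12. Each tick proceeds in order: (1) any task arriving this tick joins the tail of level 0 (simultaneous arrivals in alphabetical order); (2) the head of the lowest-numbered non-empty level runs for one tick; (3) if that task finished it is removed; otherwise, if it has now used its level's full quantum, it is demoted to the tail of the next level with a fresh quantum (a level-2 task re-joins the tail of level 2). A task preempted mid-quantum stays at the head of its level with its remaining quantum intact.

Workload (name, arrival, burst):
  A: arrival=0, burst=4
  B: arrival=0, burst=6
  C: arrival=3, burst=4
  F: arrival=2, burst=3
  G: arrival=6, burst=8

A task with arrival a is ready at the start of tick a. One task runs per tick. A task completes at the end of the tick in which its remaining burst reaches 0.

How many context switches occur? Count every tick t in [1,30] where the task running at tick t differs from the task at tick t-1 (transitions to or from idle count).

t=0: L0/L1/L2 = AB/-/- → run A
t=1: L0/L1/L2 = AB/-/- → run A
t=2: L0/L1/L2 = ABF/-/- → run A
t=3: L0/L1/L2 = BFC/A/- → run B
t=4: L0/L1/L2 = BFC/A/- → run B
t=5: L0/L1/L2 = BFC/A/- → run B
t=6: L0/L1/L2 = FCG/AB/- → run F
t=7: L0/L1/L2 = FCG/AB/- → run F
t=8: L0/L1/L2 = FCG/AB/- → run F
t=9: L0/L1/L2 = CG/AB/- → run C
t=10: L0/L1/L2 = CG/AB/- → run C
t=11: L0/L1/L2 = CG/AB/- → run C
t=12: L0/L1/L2 = G/ABC/- → run G
t=13: L0/L1/L2 = G/ABC/- → run G
t=14: L0/L1/L2 = G/ABC/- → run G
t=15: L0/L1/L2 = -/ABCG/- → run A
t=16: L0/L1/L2 = -/BCG/- → run B
t=17: L0/L1/L2 = -/BCG/- → run B
t=18: L0/L1/L2 = -/BCG/- → run B
t=19: L0/L1/L2 = -/CG/- → run C
t=20: L0/L1/L2 = -/G/- → run G
t=21: L0/L1/L2 = -/G/- → run G
t=22: L0/L1/L2 = -/G/- → run G
t=23: L0/L1/L2 = -/G/- → run G
t=24: L0/L1/L2 = -/G/- → run G
t=25: (idle)
t=26: (idle)
t=27: (idle)
t=28: (idle)
t=29: (idle)
t=30: (idle)

context switches = 9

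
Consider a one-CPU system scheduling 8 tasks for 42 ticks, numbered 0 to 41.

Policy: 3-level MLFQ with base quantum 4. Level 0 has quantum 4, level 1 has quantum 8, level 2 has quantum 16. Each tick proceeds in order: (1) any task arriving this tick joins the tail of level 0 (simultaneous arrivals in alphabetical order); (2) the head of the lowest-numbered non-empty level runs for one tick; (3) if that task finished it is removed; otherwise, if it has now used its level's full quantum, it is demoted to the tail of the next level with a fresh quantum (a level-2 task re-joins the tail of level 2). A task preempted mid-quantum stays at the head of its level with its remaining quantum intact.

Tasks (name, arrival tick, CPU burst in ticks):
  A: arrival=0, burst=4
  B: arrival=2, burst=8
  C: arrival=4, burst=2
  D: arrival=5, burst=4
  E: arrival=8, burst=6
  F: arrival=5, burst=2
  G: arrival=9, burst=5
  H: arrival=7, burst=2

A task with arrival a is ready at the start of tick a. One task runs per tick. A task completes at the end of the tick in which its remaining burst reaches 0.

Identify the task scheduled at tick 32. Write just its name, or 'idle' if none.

running at tick 32 = G

t=0: L0/L1/L2 = A/-/- → run A
t=1: L0/L1/L2 = A/-/- → run A
t=2: L0/L1/L2 = AB/-/- → run A
t=3: L0/L1/L2 = AB/-/- → run A
t=4: L0/L1/L2 = BC/-/- → run B
t=5: L0/L1/L2 = BCDF/-/- → run B
t=6: L0/L1/L2 = BCDF/-/- → run B
t=7: L0/L1/L2 = BCDFH/-/- → run B
t=8: L0/L1/L2 = CDFHE/B/- → run C
t=9: L0/L1/L2 = CDFHEG/B/- → run C
t=10: L0/L1/L2 = DFHEG/B/- → run D
t=11: L0/L1/L2 = DFHEG/B/- → run D
t=12: L0/L1/L2 = DFHEG/B/- → run D
t=13: L0/L1/L2 = DFHEG/B/- → run D
t=14: L0/L1/L2 = FHEG/B/- → run F
t=15: L0/L1/L2 = FHEG/B/- → run F
t=16: L0/L1/L2 = HEG/B/- → run H
t=17: L0/L1/L2 = HEG/B/- → run H
t=18: L0/L1/L2 = EG/B/- → run E
t=19: L0/L1/L2 = EG/B/- → run E
t=20: L0/L1/L2 = EG/B/- → run E
t=21: L0/L1/L2 = EG/B/- → run E
t=22: L0/L1/L2 = G/BE/- → run G
t=23: L0/L1/L2 = G/BE/- → run G
t=24: L0/L1/L2 = G/BE/- → run G
t=25: L0/L1/L2 = G/BE/- → run G
t=26: L0/L1/L2 = -/BEG/- → run B
t=27: L0/L1/L2 = -/BEG/- → run B
t=28: L0/L1/L2 = -/BEG/- → run B
t=29: L0/L1/L2 = -/BEG/- → run B
t=30: L0/L1/L2 = -/EG/- → run E
t=31: L0/L1/L2 = -/EG/- → run E
t=32: L0/L1/L2 = -/G/- → run G
t=33: (idle)
t=34: (idle)
t=35: (idle)
t=36: (idle)
t=37: (idle)
t=38: (idle)
t=39: (idle)
t=40: (idle)
t=41: (idle)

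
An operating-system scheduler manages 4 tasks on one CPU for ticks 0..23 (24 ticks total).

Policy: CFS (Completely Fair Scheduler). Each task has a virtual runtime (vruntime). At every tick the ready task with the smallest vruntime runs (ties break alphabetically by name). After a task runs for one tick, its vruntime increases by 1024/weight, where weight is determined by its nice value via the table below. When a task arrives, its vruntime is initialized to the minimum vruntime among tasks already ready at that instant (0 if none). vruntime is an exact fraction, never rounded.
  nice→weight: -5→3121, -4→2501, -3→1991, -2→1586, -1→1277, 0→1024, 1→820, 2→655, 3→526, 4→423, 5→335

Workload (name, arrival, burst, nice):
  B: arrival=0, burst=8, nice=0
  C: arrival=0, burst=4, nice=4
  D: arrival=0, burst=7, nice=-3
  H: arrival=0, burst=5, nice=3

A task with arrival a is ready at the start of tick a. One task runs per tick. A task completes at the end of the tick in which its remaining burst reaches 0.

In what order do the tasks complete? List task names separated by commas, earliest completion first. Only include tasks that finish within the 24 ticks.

t=0: vr[B=0 C=0 D=0 H=0] → run B
t=1: vr[B=1 C=0 D=0 H=0] → run C
t=2: vr[B=1 C=1024/423 D=0 H=0] → run D
t=3: vr[B=1 C=1024/423 D=1024/1991 H=0] → run H
t=4: vr[B=1 C=1024/423 D=1024/1991 H=512/263] → run D
t=5: vr[B=1 C=1024/423 D=2048/1991 H=512/263] → run B
t=6: vr[B=2 C=1024/423 D=2048/1991 H=512/263] → run D
t=7: vr[B=2 C=1024/423 D=3072/1991 H=512/263] → run D
t=8: vr[B=2 C=1024/423 D=4096/1991 H=512/263] → run H
t=9: vr[B=2 C=1024/423 D=4096/1991 H=1024/263] → run B
t=10: vr[B=3 C=1024/423 D=4096/1991 H=1024/263] → run D
t=11: vr[B=3 C=1024/423 D=5120/1991 H=1024/263] → run C
t=12: vr[B=3 C=2048/423 D=5120/1991 H=1024/263] → run D
t=13: vr[B=3 C=2048/423 D=6144/1991 H=1024/263] → run B
t=14: vr[B=4 C=2048/423 D=6144/1991 H=1024/263] → run D
t=15: vr[B=4 C=2048/423 H=1024/263] → run H
t=16: vr[B=4 C=2048/423 H=1536/263] → run B
t=17: vr[B=5 C=2048/423 H=1536/263] → run C
t=18: vr[B=5 C=1024/141 H=1536/263] → run B
t=19: vr[B=6 C=1024/141 H=1536/263] → run H
t=20: vr[B=6 C=1024/141 H=2048/263] → run B
t=21: vr[B=7 C=1024/141 H=2048/263] → run B
t=22: vr[C=1024/141 H=2048/263] → run C
t=23: vr[H=2048/263] → run H

completion order = D, B, C, H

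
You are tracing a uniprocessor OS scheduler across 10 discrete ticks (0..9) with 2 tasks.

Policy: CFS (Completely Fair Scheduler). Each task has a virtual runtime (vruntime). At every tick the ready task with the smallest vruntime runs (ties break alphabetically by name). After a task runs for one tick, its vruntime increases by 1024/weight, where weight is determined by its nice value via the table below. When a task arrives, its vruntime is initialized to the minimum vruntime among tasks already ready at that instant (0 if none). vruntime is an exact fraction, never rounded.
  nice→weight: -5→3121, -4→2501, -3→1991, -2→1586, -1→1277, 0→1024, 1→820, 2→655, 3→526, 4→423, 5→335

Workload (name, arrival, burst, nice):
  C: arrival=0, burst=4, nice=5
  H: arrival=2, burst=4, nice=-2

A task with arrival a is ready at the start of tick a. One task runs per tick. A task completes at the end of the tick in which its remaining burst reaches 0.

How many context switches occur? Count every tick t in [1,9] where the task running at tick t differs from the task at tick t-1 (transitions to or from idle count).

context switches = 3

t=0: vr[C=0] → run C
t=1: vr[C=1024/335] → run C
t=2: vr[C=2048/335 H=2048/335] → run C
t=3: vr[C=3072/335 H=2048/335] → run H
t=4: vr[C=3072/335 H=1795584/265655] → run H
t=5: vr[C=3072/335 H=1967104/265655] → run H
t=6: vr[C=3072/335 H=2138624/265655] → run H
t=7: vr[C=3072/335] → run C
t=8: (idle)
t=9: (idle)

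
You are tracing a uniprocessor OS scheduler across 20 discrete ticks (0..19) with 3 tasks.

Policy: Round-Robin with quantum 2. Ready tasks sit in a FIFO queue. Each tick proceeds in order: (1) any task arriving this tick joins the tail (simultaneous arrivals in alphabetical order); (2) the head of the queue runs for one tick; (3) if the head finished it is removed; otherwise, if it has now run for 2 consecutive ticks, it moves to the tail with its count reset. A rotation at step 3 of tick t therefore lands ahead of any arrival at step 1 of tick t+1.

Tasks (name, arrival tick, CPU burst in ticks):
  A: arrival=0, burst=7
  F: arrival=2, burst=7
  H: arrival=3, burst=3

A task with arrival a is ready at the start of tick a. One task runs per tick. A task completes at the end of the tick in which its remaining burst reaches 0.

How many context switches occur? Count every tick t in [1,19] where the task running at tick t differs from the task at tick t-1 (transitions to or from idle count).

context switches = 8

t=0: queue=[A] q_used=0 → run A
t=1: queue=[A] q_used=1 → run A
t=2: queue=[A,F] q_used=0 → run A
t=3: queue=[A,F,H] q_used=1 → run A
t=4: queue=[F,H,A] q_used=0 → run F
t=5: queue=[F,H,A] q_used=1 → run F
t=6: queue=[H,A,F] q_used=0 → run H
t=7: queue=[H,A,F] q_used=1 → run H
t=8: queue=[A,F,H] q_used=0 → run A
t=9: queue=[A,F,H] q_used=1 → run A
t=10: queue=[F,H,A] q_used=0 → run F
t=11: queue=[F,H,A] q_used=1 → run F
t=12: queue=[H,A,F] q_used=0 → run H
t=13: queue=[A,F] q_used=0 → run A
t=14: queue=[F] q_used=0 → run F
t=15: queue=[F] q_used=1 → run F
t=16: queue=[F] q_used=0 → run F
t=17: (idle)
t=18: (idle)
t=19: (idle)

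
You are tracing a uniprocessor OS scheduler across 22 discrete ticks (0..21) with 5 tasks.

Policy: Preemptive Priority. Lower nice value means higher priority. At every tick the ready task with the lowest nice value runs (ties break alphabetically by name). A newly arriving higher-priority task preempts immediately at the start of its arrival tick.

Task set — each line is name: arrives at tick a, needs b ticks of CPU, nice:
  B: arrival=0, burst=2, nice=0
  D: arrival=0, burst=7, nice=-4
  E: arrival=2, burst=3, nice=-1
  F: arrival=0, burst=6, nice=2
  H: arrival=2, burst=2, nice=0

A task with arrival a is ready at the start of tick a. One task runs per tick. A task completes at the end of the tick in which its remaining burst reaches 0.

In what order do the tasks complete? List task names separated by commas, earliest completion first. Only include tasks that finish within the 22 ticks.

completion order = D, E, B, H, F

t=0: ready={B,D,F} → run D
t=1: ready={B,D,F} → run D
t=2: ready={B,D,E,F,H} → run D
t=3: ready={B,D,E,F,H} → run D
t=4: ready={B,D,E,F,H} → run D
t=5: ready={B,D,E,F,H} → run D
t=6: ready={B,D,E,F,H} → run D
t=7: ready={B,E,F,H} → run E
t=8: ready={B,E,F,H} → run E
t=9: ready={B,E,F,H} → run E
t=10: ready={B,F,H} → run B
t=11: ready={B,F,H} → run B
t=12: ready={F,H} → run H
t=13: ready={F,H} → run H
t=14: ready={F} → run F
t=15: ready={F} → run F
t=16: ready={F} → run F
t=17: ready={F} → run F
t=18: ready={F} → run F
t=19: ready={F} → run F
t=20: (idle)
t=21: (idle)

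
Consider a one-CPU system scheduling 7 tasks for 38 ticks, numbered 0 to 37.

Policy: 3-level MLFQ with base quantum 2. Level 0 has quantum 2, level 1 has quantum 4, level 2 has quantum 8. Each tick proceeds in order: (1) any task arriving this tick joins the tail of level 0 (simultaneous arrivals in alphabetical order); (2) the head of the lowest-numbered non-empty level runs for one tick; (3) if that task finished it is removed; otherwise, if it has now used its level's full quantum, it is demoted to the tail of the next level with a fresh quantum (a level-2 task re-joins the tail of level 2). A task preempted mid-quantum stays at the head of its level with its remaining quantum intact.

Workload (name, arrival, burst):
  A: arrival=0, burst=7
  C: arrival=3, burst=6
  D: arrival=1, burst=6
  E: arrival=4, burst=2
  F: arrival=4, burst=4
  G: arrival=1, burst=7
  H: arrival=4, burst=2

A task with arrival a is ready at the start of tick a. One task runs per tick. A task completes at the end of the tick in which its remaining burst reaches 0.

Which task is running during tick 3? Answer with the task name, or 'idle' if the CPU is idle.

t=0: L0/L1/L2 = A/-/- → run A
t=1: L0/L1/L2 = ADG/-/- → run A
t=2: L0/L1/L2 = DG/A/- → run D
t=3: L0/L1/L2 = DGC/A/- → run D
t=4: L0/L1/L2 = GCEFH/AD/- → run G
t=5: L0/L1/L2 = GCEFH/AD/- → run G
t=6: L0/L1/L2 = CEFH/ADG/- → run C
t=7: L0/L1/L2 = CEFH/ADG/- → run C
t=8: L0/L1/L2 = EFH/ADGC/- → run E
t=9: L0/L1/L2 = EFH/ADGC/- → run E
t=10: L0/L1/L2 = FH/ADGC/- → run F
t=11: L0/L1/L2 = FH/ADGC/- → run F
t=12: L0/L1/L2 = H/ADGCF/- → run H
t=13: L0/L1/L2 = H/ADGCF/- → run H
t=14: L0/L1/L2 = -/ADGCF/- → run A
t=15: L0/L1/L2 = -/ADGCF/- → run A
t=16: L0/L1/L2 = -/ADGCF/- → run A
t=17: L0/L1/L2 = -/ADGCF/- → run A
t=18: L0/L1/L2 = -/DGCF/A → run D
t=19: L0/L1/L2 = -/DGCF/A → run D
t=20: L0/L1/L2 = -/DGCF/A → run D
t=21: L0/L1/L2 = -/DGCF/A → run D
t=22: L0/L1/L2 = -/GCF/A → run G
t=23: L0/L1/L2 = -/GCF/A → run G
t=24: L0/L1/L2 = -/GCF/A → run G
t=25: L0/L1/L2 = -/GCF/A → run G
t=26: L0/L1/L2 = -/CF/AG → run C
t=27: L0/L1/L2 = -/CF/AG → run C
t=28: L0/L1/L2 = -/CF/AG → run C
t=29: L0/L1/L2 = -/CF/AG → run C
t=30: L0/L1/L2 = -/F/AG → run F
t=31: L0/L1/L2 = -/F/AG → run F
t=32: L0/L1/L2 = -/-/AG → run A
t=33: L0/L1/L2 = -/-/G → run G
t=34: (idle)
t=35: (idle)
t=36: (idle)
t=37: (idle)

running at tick 3 = D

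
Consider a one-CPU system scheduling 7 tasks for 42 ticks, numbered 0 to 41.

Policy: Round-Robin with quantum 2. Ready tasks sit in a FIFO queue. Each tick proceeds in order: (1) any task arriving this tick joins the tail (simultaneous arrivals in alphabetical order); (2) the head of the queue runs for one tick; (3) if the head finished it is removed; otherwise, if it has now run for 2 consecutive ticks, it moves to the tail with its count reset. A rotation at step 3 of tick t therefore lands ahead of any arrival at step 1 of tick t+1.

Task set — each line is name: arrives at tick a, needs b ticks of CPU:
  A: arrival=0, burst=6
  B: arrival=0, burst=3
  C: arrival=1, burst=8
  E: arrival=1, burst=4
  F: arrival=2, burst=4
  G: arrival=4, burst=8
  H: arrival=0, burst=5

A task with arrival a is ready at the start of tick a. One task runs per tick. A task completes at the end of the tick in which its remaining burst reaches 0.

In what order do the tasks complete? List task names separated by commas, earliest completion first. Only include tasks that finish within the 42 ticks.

t=0: queue=[A,B,H] q_used=0 → run A
t=1: queue=[A,B,H,C,E] q_used=1 → run A
t=2: queue=[B,H,C,E,A,F] q_used=0 → run B
t=3: queue=[B,H,C,E,A,F] q_used=1 → run B
t=4: queue=[H,C,E,A,F,B,G] q_used=0 → run H
t=5: queue=[H,C,E,A,F,B,G] q_used=1 → run H
t=6: queue=[C,E,A,F,B,G,H] q_used=0 → run C
t=7: queue=[C,E,A,F,B,G,H] q_used=1 → run C
t=8: queue=[E,A,F,B,G,H,C] q_used=0 → run E
t=9: queue=[E,A,F,B,G,H,C] q_used=1 → run E
t=10: queue=[A,F,B,G,H,C,E] q_used=0 → run A
t=11: queue=[A,F,B,G,H,C,E] q_used=1 → run A
t=12: queue=[F,B,G,H,C,E,A] q_used=0 → run F
t=13: queue=[F,B,G,H,C,E,A] q_used=1 → run F
t=14: queue=[B,G,H,C,E,A,F] q_used=0 → run B
t=15: queue=[G,H,C,E,A,F] q_used=0 → run G
t=16: queue=[G,H,C,E,A,F] q_used=1 → run G
t=17: queue=[H,C,E,A,F,G] q_used=0 → run H
t=18: queue=[H,C,E,A,F,G] q_used=1 → run H
t=19: queue=[C,E,A,F,G,H] q_used=0 → run C
t=20: queue=[C,E,A,F,G,H] q_used=1 → run C
t=21: queue=[E,A,F,G,H,C] q_used=0 → run E
t=22: queue=[E,A,F,G,H,C] q_used=1 → run E
t=23: queue=[A,F,G,H,C] q_used=0 → run A
t=24: queue=[A,F,G,H,C] q_used=1 → run A
t=25: queue=[F,G,H,C] q_used=0 → run F
t=26: queue=[F,G,H,C] q_used=1 → run F
t=27: queue=[G,H,C] q_used=0 → run G
t=28: queue=[G,H,C] q_used=1 → run G
t=29: queue=[H,C,G] q_used=0 → run H
t=30: queue=[C,G] q_used=0 → run C
t=31: queue=[C,G] q_used=1 → run C
t=32: queue=[G,C] q_used=0 → run G
t=33: queue=[G,C] q_used=1 → run G
t=34: queue=[C,G] q_used=0 → run C
t=35: queue=[C,G] q_used=1 → run C
t=36: queue=[G] q_used=0 → run G
t=37: queue=[G] q_used=1 → run G
t=38: (idle)
t=39: (idle)
t=40: (idle)
t=41: (idle)

completion order = B, E, A, F, H, C, G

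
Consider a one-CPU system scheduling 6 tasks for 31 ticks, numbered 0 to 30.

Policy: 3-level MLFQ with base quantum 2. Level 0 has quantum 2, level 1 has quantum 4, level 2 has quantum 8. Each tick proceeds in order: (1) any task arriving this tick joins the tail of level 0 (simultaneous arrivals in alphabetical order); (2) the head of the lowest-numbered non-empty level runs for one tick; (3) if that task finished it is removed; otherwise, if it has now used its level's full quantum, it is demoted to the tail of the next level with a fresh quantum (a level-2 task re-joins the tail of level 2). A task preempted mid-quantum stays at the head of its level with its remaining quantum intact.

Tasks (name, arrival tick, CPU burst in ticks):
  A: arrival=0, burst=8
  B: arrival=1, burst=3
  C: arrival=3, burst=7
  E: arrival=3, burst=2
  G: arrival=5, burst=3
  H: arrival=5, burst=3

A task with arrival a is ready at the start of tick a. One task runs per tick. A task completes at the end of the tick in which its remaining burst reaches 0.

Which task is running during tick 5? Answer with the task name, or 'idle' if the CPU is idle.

t=0: L0/L1/L2 = A/-/- → run A
t=1: L0/L1/L2 = AB/-/- → run A
t=2: L0/L1/L2 = B/A/- → run B
t=3: L0/L1/L2 = BCE/A/- → run B
t=4: L0/L1/L2 = CE/AB/- → run C
t=5: L0/L1/L2 = CEGH/AB/- → run C
t=6: L0/L1/L2 = EGH/ABC/- → run E
t=7: L0/L1/L2 = EGH/ABC/- → run E
t=8: L0/L1/L2 = GH/ABC/- → run G
t=9: L0/L1/L2 = GH/ABC/- → run G
t=10: L0/L1/L2 = H/ABCG/- → run H
t=11: L0/L1/L2 = H/ABCG/- → run H
t=12: L0/L1/L2 = -/ABCGH/- → run A
t=13: L0/L1/L2 = -/ABCGH/- → run A
t=14: L0/L1/L2 = -/ABCGH/- → run A
t=15: L0/L1/L2 = -/ABCGH/- → run A
t=16: L0/L1/L2 = -/BCGH/A → run B
t=17: L0/L1/L2 = -/CGH/A → run C
t=18: L0/L1/L2 = -/CGH/A → run C
t=19: L0/L1/L2 = -/CGH/A → run C
t=20: L0/L1/L2 = -/CGH/A → run C
t=21: L0/L1/L2 = -/GH/AC → run G
t=22: L0/L1/L2 = -/H/AC → run H
t=23: L0/L1/L2 = -/-/AC → run A
t=24: L0/L1/L2 = -/-/AC → run A
t=25: L0/L1/L2 = -/-/C → run C
t=26: (idle)
t=27: (idle)
t=28: (idle)
t=29: (idle)
t=30: (idle)

running at tick 5 = C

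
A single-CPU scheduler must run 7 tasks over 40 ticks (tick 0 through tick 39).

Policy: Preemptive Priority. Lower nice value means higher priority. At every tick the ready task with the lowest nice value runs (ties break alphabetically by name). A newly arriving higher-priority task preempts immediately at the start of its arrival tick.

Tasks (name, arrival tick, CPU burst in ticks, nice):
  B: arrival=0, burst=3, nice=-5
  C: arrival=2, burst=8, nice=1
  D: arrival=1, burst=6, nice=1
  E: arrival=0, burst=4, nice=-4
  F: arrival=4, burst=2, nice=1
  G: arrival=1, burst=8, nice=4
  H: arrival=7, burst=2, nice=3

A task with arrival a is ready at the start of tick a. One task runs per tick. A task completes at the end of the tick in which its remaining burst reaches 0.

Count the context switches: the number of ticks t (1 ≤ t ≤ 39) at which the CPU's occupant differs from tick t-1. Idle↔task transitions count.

t=0: ready={B,E} → run B
t=1: ready={B,D,E,G} → run B
t=2: ready={B,C,D,E,G} → run B
t=3: ready={C,D,E,G} → run E
t=4: ready={C,D,E,F,G} → run E
t=5: ready={C,D,E,F,G} → run E
t=6: ready={C,D,E,F,G} → run E
t=7: ready={C,D,F,G,H} → run C
t=8: ready={C,D,F,G,H} → run C
t=9: ready={C,D,F,G,H} → run C
t=10: ready={C,D,F,G,H} → run C
t=11: ready={C,D,F,G,H} → run C
t=12: ready={C,D,F,G,H} → run C
t=13: ready={C,D,F,G,H} → run C
t=14: ready={C,D,F,G,H} → run C
t=15: ready={D,F,G,H} → run D
t=16: ready={D,F,G,H} → run D
t=17: ready={D,F,G,H} → run D
t=18: ready={D,F,G,H} → run D
t=19: ready={D,F,G,H} → run D
t=20: ready={D,F,G,H} → run D
t=21: ready={F,G,H} → run F
t=22: ready={F,G,H} → run F
t=23: ready={G,H} → run H
t=24: ready={G,H} → run H
t=25: ready={G} → run G
t=26: ready={G} → run G
t=27: ready={G} → run G
t=28: ready={G} → run G
t=29: ready={G} → run G
t=30: ready={G} → run G
t=31: ready={G} → run G
t=32: ready={G} → run G
t=33: (idle)
t=34: (idle)
t=35: (idle)
t=36: (idle)
t=37: (idle)
t=38: (idle)
t=39: (idle)

context switches = 7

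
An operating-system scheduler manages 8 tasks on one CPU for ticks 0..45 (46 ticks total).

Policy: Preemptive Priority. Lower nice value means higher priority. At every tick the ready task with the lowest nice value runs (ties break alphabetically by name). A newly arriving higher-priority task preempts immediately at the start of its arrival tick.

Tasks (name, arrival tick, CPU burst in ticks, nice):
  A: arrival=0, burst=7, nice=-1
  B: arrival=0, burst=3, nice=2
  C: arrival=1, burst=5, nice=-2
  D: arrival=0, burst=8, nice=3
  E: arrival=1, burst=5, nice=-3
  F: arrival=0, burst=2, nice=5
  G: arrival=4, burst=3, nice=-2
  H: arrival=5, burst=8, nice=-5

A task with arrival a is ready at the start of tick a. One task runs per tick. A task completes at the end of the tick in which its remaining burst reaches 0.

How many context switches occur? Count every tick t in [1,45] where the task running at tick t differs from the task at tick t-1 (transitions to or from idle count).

context switches = 10

t=0: ready={A,B,D,F} → run A
t=1: ready={A,B,C,D,E,F} → run E
t=2: ready={A,B,C,D,E,F} → run E
t=3: ready={A,B,C,D,E,F} → run E
t=4: ready={A,B,C,D,E,F,G} → run E
t=5: ready={A,B,C,D,E,F,G,H} → run H
t=6: ready={A,B,C,D,E,F,G,H} → run H
t=7: ready={A,B,C,D,E,F,G,H} → run H
t=8: ready={A,B,C,D,E,F,G,H} → run H
t=9: ready={A,B,C,D,E,F,G,H} → run H
t=10: ready={A,B,C,D,E,F,G,H} → run H
t=11: ready={A,B,C,D,E,F,G,H} → run H
t=12: ready={A,B,C,D,E,F,G,H} → run H
t=13: ready={A,B,C,D,E,F,G} → run E
t=14: ready={A,B,C,D,F,G} → run C
t=15: ready={A,B,C,D,F,G} → run C
t=16: ready={A,B,C,D,F,G} → run C
t=17: ready={A,B,C,D,F,G} → run C
t=18: ready={A,B,C,D,F,G} → run C
t=19: ready={A,B,D,F,G} → run G
t=20: ready={A,B,D,F,G} → run G
t=21: ready={A,B,D,F,G} → run G
t=22: ready={A,B,D,F} → run A
t=23: ready={A,B,D,F} → run A
t=24: ready={A,B,D,F} → run A
t=25: ready={A,B,D,F} → run A
t=26: ready={A,B,D,F} → run A
t=27: ready={A,B,D,F} → run A
t=28: ready={B,D,F} → run B
t=29: ready={B,D,F} → run B
t=30: ready={B,D,F} → run B
t=31: ready={D,F} → run D
t=32: ready={D,F} → run D
t=33: ready={D,F} → run D
t=34: ready={D,F} → run D
t=35: ready={D,F} → run D
t=36: ready={D,F} → run D
t=37: ready={D,F} → run D
t=38: ready={D,F} → run D
t=39: ready={F} → run F
t=40: ready={F} → run F
t=41: (idle)
t=42: (idle)
t=43: (idle)
t=44: (idle)
t=45: (idle)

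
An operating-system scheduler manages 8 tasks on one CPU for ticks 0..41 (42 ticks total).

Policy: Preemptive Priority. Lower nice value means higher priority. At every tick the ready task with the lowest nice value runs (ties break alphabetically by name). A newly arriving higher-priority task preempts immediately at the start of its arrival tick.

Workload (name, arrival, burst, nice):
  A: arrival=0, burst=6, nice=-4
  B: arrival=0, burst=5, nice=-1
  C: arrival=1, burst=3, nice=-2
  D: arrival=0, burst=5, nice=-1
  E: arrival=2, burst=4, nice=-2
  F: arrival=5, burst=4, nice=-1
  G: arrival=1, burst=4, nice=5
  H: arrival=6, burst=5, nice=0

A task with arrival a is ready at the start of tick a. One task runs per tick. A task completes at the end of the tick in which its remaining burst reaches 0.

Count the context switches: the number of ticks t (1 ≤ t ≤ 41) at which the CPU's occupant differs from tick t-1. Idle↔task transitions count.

context switches = 8

t=0: ready={A,B,D} → run A
t=1: ready={A,B,C,D,G} → run A
t=2: ready={A,B,C,D,E,G} → run A
t=3: ready={A,B,C,D,E,G} → run A
t=4: ready={A,B,C,D,E,G} → run A
t=5: ready={A,B,C,D,E,F,G} → run A
t=6: ready={B,C,D,E,F,G,H} → run C
t=7: ready={B,C,D,E,F,G,H} → run C
t=8: ready={B,C,D,E,F,G,H} → run C
t=9: ready={B,D,E,F,G,H} → run E
t=10: ready={B,D,E,F,G,H} → run E
t=11: ready={B,D,E,F,G,H} → run E
t=12: ready={B,D,E,F,G,H} → run E
t=13: ready={B,D,F,G,H} → run B
t=14: ready={B,D,F,G,H} → run B
t=15: ready={B,D,F,G,H} → run B
t=16: ready={B,D,F,G,H} → run B
t=17: ready={B,D,F,G,H} → run B
t=18: ready={D,F,G,H} → run D
t=19: ready={D,F,G,H} → run D
t=20: ready={D,F,G,H} → run D
t=21: ready={D,F,G,H} → run D
t=22: ready={D,F,G,H} → run D
t=23: ready={F,G,H} → run F
t=24: ready={F,G,H} → run F
t=25: ready={F,G,H} → run F
t=26: ready={F,G,H} → run F
t=27: ready={G,H} → run H
t=28: ready={G,H} → run H
t=29: ready={G,H} → run H
t=30: ready={G,H} → run H
t=31: ready={G,H} → run H
t=32: ready={G} → run G
t=33: ready={G} → run G
t=34: ready={G} → run G
t=35: ready={G} → run G
t=36: (idle)
t=37: (idle)
t=38: (idle)
t=39: (idle)
t=40: (idle)
t=41: (idle)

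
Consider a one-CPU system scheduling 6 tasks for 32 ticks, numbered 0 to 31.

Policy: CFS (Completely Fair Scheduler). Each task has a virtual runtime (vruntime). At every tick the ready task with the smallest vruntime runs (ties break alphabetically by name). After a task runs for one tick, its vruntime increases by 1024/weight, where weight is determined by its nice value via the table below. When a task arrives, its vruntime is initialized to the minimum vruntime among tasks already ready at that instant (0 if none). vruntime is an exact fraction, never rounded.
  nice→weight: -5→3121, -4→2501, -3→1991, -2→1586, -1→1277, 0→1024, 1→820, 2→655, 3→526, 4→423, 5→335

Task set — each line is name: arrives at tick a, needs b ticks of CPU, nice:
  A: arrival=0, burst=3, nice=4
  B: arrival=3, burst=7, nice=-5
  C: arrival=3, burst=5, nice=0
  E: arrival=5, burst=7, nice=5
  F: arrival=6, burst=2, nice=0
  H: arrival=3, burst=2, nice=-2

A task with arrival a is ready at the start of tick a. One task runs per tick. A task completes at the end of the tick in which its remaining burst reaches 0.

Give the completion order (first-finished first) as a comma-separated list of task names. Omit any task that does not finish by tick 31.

completion order = A, H, F, B, C, E

t=0: vr[A=0] → run A
t=1: vr[A=1024/423] → run A
t=2: vr[A=2048/423] → run A
t=3: vr[B=0 C=0 H=0] → run B
t=4: vr[B=1024/3121 C=0 H=0] → run C
t=5: vr[B=1024/3121 C=1 E=0 H=0] → run E
t=6: vr[B=1024/3121 C=1 E=1024/335 F=0 H=0] → run F
t=7: vr[B=1024/3121 C=1 E=1024/335 F=1 H=0] → run H
t=8: vr[B=1024/3121 C=1 E=1024/335 F=1 H=512/793] → run B
t=9: vr[B=2048/3121 C=1 E=1024/335 F=1 H=512/793] → run H
t=10: vr[B=2048/3121 C=1 E=1024/335 F=1] → run B
t=11: vr[B=3072/3121 C=1 E=1024/335 F=1] → run B
t=12: vr[B=4096/3121 C=1 E=1024/335 F=1] → run C
t=13: vr[B=4096/3121 C=2 E=1024/335 F=1] → run F
t=14: vr[B=4096/3121 C=2 E=1024/335] → run B
t=15: vr[B=5120/3121 C=2 E=1024/335] → run B
t=16: vr[B=6144/3121 C=2 E=1024/335] → run B
t=17: vr[C=2 E=1024/335] → run C
t=18: vr[C=3 E=1024/335] → run C
t=19: vr[C=4 E=1024/335] → run E
t=20: vr[C=4 E=2048/335] → run C
t=21: vr[E=2048/335] → run E
t=22: vr[E=3072/335] → run E
t=23: vr[E=4096/335] → run E
t=24: vr[E=1024/67] → run E
t=25: vr[E=6144/335] → run E
t=26: (idle)
t=27: (idle)
t=28: (idle)
t=29: (idle)
t=30: (idle)
t=31: (idle)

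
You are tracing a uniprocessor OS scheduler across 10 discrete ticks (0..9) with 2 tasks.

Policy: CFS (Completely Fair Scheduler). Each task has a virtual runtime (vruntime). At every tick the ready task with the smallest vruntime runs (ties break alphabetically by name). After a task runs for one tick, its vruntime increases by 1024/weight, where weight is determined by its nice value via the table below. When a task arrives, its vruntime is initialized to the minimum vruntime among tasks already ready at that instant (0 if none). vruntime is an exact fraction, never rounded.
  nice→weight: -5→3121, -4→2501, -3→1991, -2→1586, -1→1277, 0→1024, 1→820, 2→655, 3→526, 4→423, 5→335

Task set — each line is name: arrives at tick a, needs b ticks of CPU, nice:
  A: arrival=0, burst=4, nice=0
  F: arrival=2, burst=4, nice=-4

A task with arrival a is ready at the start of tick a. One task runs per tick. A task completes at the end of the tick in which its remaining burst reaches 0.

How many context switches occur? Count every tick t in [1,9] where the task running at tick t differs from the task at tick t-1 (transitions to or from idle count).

t=0: vr[A=0] → run A
t=1: vr[A=1] → run A
t=2: vr[A=2 F=2] → run A
t=3: vr[A=3 F=2] → run F
t=4: vr[A=3 F=6026/2501] → run F
t=5: vr[A=3 F=7050/2501] → run F
t=6: vr[A=3 F=8074/2501] → run A
t=7: vr[F=8074/2501] → run F
t=8: (idle)
t=9: (idle)

context switches = 4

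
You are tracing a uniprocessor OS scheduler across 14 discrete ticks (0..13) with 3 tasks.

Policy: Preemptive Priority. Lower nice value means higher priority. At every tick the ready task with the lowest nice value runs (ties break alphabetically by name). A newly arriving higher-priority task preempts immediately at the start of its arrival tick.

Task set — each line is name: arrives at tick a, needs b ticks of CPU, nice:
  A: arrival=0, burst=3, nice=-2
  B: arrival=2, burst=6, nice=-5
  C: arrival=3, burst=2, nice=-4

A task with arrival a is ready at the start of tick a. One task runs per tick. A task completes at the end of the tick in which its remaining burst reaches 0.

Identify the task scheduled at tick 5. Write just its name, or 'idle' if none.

t=0: ready={A} → run A
t=1: ready={A} → run A
t=2: ready={A,B} → run B
t=3: ready={A,B,C} → run B
t=4: ready={A,B,C} → run B
t=5: ready={A,B,C} → run B
t=6: ready={A,B,C} → run B
t=7: ready={A,B,C} → run B
t=8: ready={A,C} → run C
t=9: ready={A,C} → run C
t=10: ready={A} → run A
t=11: (idle)
t=12: (idle)
t=13: (idle)

running at tick 5 = B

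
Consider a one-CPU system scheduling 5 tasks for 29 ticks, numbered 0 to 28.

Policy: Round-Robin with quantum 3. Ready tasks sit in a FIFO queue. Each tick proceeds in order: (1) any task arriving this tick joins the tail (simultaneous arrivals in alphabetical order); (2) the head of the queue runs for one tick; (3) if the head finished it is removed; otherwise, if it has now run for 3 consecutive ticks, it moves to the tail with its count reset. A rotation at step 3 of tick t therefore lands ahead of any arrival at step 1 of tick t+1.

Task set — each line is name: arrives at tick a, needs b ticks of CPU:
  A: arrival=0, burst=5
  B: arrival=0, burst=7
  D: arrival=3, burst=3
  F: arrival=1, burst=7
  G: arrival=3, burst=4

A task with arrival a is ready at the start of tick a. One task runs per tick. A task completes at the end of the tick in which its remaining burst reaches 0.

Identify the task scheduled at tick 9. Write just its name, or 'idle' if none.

t=0: queue=[A,B] q_used=0 → run A
t=1: queue=[A,B,F] q_used=1 → run A
t=2: queue=[A,B,F] q_used=2 → run A
t=3: queue=[B,F,A,D,G] q_used=0 → run B
t=4: queue=[B,F,A,D,G] q_used=1 → run B
t=5: queue=[B,F,A,D,G] q_used=2 → run B
t=6: queue=[F,A,D,G,B] q_used=0 → run F
t=7: queue=[F,A,D,G,B] q_used=1 → run F
t=8: queue=[F,A,D,G,B] q_used=2 → run F
t=9: queue=[A,D,G,B,F] q_used=0 → run A
t=10: queue=[A,D,G,B,F] q_used=1 → run A
t=11: queue=[D,G,B,F] q_used=0 → run D
t=12: queue=[D,G,B,F] q_used=1 → run D
t=13: queue=[D,G,B,F] q_used=2 → run D
t=14: queue=[G,B,F] q_used=0 → run G
t=15: queue=[G,B,F] q_used=1 → run G
t=16: queue=[G,B,F] q_used=2 → run G
t=17: queue=[B,F,G] q_used=0 → run B
t=18: queue=[B,F,G] q_used=1 → run B
t=19: queue=[B,F,G] q_used=2 → run B
t=20: queue=[F,G,B] q_used=0 → run F
t=21: queue=[F,G,B] q_used=1 → run F
t=22: queue=[F,G,B] q_used=2 → run F
t=23: queue=[G,B,F] q_used=0 → run G
t=24: queue=[B,F] q_used=0 → run B
t=25: queue=[F] q_used=0 → run F
t=26: (idle)
t=27: (idle)
t=28: (idle)

running at tick 9 = A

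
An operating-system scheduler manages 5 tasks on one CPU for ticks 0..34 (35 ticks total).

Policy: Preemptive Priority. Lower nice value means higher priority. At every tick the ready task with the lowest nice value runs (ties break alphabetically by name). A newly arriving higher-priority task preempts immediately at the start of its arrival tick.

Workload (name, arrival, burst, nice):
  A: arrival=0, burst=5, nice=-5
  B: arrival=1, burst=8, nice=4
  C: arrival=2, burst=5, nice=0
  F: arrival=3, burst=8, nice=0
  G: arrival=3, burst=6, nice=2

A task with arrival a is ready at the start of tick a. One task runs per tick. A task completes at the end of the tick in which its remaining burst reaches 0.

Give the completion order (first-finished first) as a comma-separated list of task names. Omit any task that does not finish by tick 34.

t=0: ready={A} → run A
t=1: ready={A,B} → run A
t=2: ready={A,B,C} → run A
t=3: ready={A,B,C,F,G} → run A
t=4: ready={A,B,C,F,G} → run A
t=5: ready={B,C,F,G} → run C
t=6: ready={B,C,F,G} → run C
t=7: ready={B,C,F,G} → run C
t=8: ready={B,C,F,G} → run C
t=9: ready={B,C,F,G} → run C
t=10: ready={B,F,G} → run F
t=11: ready={B,F,G} → run F
t=12: ready={B,F,G} → run F
t=13: ready={B,F,G} → run F
t=14: ready={B,F,G} → run F
t=15: ready={B,F,G} → run F
t=16: ready={B,F,G} → run F
t=17: ready={B,F,G} → run F
t=18: ready={B,G} → run G
t=19: ready={B,G} → run G
t=20: ready={B,G} → run G
t=21: ready={B,G} → run G
t=22: ready={B,G} → run G
t=23: ready={B,G} → run G
t=24: ready={B} → run B
t=25: ready={B} → run B
t=26: ready={B} → run B
t=27: ready={B} → run B
t=28: ready={B} → run B
t=29: ready={B} → run B
t=30: ready={B} → run B
t=31: ready={B} → run B
t=32: (idle)
t=33: (idle)
t=34: (idle)

completion order = A, C, F, G, B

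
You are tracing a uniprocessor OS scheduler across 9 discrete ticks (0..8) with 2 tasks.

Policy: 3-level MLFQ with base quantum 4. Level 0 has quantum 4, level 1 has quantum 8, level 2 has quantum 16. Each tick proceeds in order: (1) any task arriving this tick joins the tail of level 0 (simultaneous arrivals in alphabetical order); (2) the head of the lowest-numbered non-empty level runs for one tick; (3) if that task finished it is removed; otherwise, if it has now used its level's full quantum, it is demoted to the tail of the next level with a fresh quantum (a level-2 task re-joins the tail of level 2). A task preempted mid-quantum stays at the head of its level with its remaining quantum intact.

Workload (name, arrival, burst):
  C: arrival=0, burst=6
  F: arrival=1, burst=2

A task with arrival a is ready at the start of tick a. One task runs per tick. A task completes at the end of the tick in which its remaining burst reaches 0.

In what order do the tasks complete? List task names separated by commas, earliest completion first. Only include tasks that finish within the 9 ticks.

completion order = F, C

t=0: L0/L1/L2 = C/-/- → run C
t=1: L0/L1/L2 = CF/-/- → run C
t=2: L0/L1/L2 = CF/-/- → run C
t=3: L0/L1/L2 = CF/-/- → run C
t=4: L0/L1/L2 = F/C/- → run F
t=5: L0/L1/L2 = F/C/- → run F
t=6: L0/L1/L2 = -/C/- → run C
t=7: L0/L1/L2 = -/C/- → run C
t=8: (idle)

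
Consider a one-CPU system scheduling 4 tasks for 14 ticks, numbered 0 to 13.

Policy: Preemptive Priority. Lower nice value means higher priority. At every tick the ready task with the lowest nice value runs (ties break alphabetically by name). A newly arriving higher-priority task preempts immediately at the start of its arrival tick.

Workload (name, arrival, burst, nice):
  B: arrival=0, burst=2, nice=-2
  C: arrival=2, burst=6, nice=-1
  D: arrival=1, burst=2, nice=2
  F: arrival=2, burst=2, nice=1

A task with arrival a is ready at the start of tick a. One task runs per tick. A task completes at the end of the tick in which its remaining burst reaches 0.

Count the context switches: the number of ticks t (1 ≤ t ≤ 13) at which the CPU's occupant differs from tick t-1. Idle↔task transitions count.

context switches = 4

t=0: ready={B} → run B
t=1: ready={B,D} → run B
t=2: ready={C,D,F} → run C
t=3: ready={C,D,F} → run C
t=4: ready={C,D,F} → run C
t=5: ready={C,D,F} → run C
t=6: ready={C,D,F} → run C
t=7: ready={C,D,F} → run C
t=8: ready={D,F} → run F
t=9: ready={D,F} → run F
t=10: ready={D} → run D
t=11: ready={D} → run D
t=12: (idle)
t=13: (idle)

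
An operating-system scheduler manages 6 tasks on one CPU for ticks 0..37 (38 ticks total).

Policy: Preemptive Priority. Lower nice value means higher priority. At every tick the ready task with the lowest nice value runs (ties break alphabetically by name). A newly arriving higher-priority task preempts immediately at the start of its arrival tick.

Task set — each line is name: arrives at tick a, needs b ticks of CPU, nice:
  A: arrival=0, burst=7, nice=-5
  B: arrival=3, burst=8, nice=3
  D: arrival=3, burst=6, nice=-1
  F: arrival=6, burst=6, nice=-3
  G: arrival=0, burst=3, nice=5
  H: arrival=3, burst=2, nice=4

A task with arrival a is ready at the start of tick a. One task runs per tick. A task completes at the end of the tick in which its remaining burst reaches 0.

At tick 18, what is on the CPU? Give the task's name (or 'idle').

t=0: ready={A,G} → run A
t=1: ready={A,G} → run A
t=2: ready={A,G} → run A
t=3: ready={A,B,D,G,H} → run A
t=4: ready={A,B,D,G,H} → run A
t=5: ready={A,B,D,G,H} → run A
t=6: ready={A,B,D,F,G,H} → run A
t=7: ready={B,D,F,G,H} → run F
t=8: ready={B,D,F,G,H} → run F
t=9: ready={B,D,F,G,H} → run F
t=10: ready={B,D,F,G,H} → run F
t=11: ready={B,D,F,G,H} → run F
t=12: ready={B,D,F,G,H} → run F
t=13: ready={B,D,G,H} → run D
t=14: ready={B,D,G,H} → run D
t=15: ready={B,D,G,H} → run D
t=16: ready={B,D,G,H} → run D
t=17: ready={B,D,G,H} → run D
t=18: ready={B,D,G,H} → run D
t=19: ready={B,G,H} → run B
t=20: ready={B,G,H} → run B
t=21: ready={B,G,H} → run B
t=22: ready={B,G,H} → run B
t=23: ready={B,G,H} → run B
t=24: ready={B,G,H} → run B
t=25: ready={B,G,H} → run B
t=26: ready={B,G,H} → run B
t=27: ready={G,H} → run H
t=28: ready={G,H} → run H
t=29: ready={G} → run G
t=30: ready={G} → run G
t=31: ready={G} → run G
t=32: (idle)
t=33: (idle)
t=34: (idle)
t=35: (idle)
t=36: (idle)
t=37: (idle)

running at tick 18 = D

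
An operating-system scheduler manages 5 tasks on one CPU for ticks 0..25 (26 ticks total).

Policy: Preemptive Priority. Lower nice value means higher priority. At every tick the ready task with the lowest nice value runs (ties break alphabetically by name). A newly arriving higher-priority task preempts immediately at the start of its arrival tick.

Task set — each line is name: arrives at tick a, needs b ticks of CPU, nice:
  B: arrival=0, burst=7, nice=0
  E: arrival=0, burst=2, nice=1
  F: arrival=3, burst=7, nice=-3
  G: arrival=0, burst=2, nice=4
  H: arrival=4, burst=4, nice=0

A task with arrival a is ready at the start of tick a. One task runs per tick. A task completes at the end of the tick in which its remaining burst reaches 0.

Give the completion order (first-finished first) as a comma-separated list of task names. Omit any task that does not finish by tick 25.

t=0: ready={B,E,G} → run B
t=1: ready={B,E,G} → run B
t=2: ready={B,E,G} → run B
t=3: ready={B,E,F,G} → run F
t=4: ready={B,E,F,G,H} → run F
t=5: ready={B,E,F,G,H} → run F
t=6: ready={B,E,F,G,H} → run F
t=7: ready={B,E,F,G,H} → run F
t=8: ready={B,E,F,G,H} → run F
t=9: ready={B,E,F,G,H} → run F
t=10: ready={B,E,G,H} → run B
t=11: ready={B,E,G,H} → run B
t=12: ready={B,E,G,H} → run B
t=13: ready={B,E,G,H} → run B
t=14: ready={E,G,H} → run H
t=15: ready={E,G,H} → run H
t=16: ready={E,G,H} → run H
t=17: ready={E,G,H} → run H
t=18: ready={E,G} → run E
t=19: ready={E,G} → run E
t=20: ready={G} → run G
t=21: ready={G} → run G
t=22: (idle)
t=23: (idle)
t=24: (idle)
t=25: (idle)

completion order = F, B, H, E, G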